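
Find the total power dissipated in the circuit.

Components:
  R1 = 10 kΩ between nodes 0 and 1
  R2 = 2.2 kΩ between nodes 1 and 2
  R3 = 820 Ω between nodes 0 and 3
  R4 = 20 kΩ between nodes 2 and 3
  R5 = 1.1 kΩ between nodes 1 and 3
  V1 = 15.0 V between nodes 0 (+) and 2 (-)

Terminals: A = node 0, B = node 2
Nodal analysis, taking node 2 as the 0 V reference.
Source V1 fixes V_0 = 15 V.
KCL at each unknown node (sum of currents leaving = 0; resistances in Ω):
  Node 1: (V_1 - 15)/10000 + (V_1 - 0)/2200 + (V_1 - V_3)/1100 = 0
  Node 3: (V_3 - 15)/820 + (V_3 - 0)/20000 + (V_3 - V_1)/1100 = 0
Collecting terms (coefficients in siemens):
  0.001464·V_1 - 0.0009091·V_3 = 0.0015
  0.002179·V_3 - 0.0009091·V_1 = 0.01829
Determinant D = (0.001464)(0.002179) - (-0.0009091)(-0.0009091) = 0.000002362
V_1 = [(0.0015)(0.002179) - (-0.0009091)(0.01829)]/D = 8.423 V
V_3 = [(0.001464)(0.01829) - (0.0015)(-0.0009091)]/D = 11.91 V
Power in each resistor, P = (ΔV)²/R:
  P_R1 = (15 - 8.423)²/10000 = 0.004325 W
  P_R2 = (8.423 - 0)²/2200 = 0.03225 W
  P_R3 = (15 - 11.91)²/820 = 0.01163 W
  P_R4 = (0 - 11.91)²/20000 = 0.007094 W
  P_R5 = (8.423 - 11.91)²/1100 = 0.01106 W
P_total = P_R1 + P_R2 + P_R3 + P_R4 + P_R5 = 0.06636 W

Final answer: 0.06636 W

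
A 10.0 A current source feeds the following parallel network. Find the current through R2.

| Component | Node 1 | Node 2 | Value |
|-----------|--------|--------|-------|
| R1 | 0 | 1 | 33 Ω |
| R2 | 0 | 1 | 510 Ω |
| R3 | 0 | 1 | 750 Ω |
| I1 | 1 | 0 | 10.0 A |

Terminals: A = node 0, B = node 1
All resistors sit directly between nodes 0 and 1, so they are in parallel and share one voltage V; the full source current 10 A splits among them.
1/R_par = 1/33 + 1/510 + 1/750 = 0.0336 S  =>  R_par = 29.76 Ω
V = I × R_par = 10 × 29.76 = 297.6 V
I_R2 = V/R2 = 297.6/510 = 0.5836 A

Final answer: 0.5836 A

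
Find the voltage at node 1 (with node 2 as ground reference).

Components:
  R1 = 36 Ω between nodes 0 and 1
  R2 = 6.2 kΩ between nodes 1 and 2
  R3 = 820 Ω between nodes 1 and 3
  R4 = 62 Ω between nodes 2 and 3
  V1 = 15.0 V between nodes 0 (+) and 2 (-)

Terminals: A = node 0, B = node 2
Nodal analysis, taking node 2 as the 0 V reference.
Source V1 fixes V_0 = 15 V.
KCL at each unknown node (sum of currents leaving = 0; resistances in Ω):
  Node 1: (V_1 - 15)/36 + (V_1 - 0)/6200 + (V_1 - V_3)/820 = 0
  Node 3: (V_3 - V_1)/820 + (V_3 - 0)/62 = 0
Collecting terms (coefficients in siemens):
  0.02916·V_1 - 0.00122·V_3 = 0.4167
  0.01735·V_3 - 0.00122·V_1 = 0
Determinant D = (0.02916)(0.01735) - (-0.00122)(-0.00122) = 0.0005044
V_1 = [(0.4167)(0.01735) - (-0.00122)(0)]/D = 14.33 V
V_3 = [(0.02916)(0) - (0.4167)(-0.00122)]/D = 1.007 V
The requested potential is V_1 = 14.33 V.

Final answer: V_1 = 14.33 V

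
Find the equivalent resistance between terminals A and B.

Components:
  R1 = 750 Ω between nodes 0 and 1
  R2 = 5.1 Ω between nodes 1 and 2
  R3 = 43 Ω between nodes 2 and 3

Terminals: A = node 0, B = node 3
Reduce the network between node 0 (A) and node 3 (B) by series/parallel combination:
  Rs1 = R1 + R2 (series, joined only at node 1) = 750 + 5.1 = 755.1 Ω
  Rs2 = R3 + Rs1 (series, joined only at node 2) = 43 + 755.1 = 798.1 Ω
R_eq = 798.1 Ω

Final answer: 798.1 Ω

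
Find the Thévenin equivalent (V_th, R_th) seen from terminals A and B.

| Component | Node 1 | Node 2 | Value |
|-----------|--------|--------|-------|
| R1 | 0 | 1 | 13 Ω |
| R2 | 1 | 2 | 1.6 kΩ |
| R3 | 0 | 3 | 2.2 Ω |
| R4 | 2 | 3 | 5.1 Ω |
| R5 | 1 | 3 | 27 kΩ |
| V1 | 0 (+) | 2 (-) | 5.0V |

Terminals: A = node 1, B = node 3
Step 1 — V_th is the open-circuit voltage V_A - V_B (nothing connected across the terminals).
Nodal analysis, taking node 2 as the 0 V reference.
Source V1 fixes V_0 = 5 V.
KCL at each unknown node (sum of currents leaving = 0; resistances in Ω):
  Node 1: (V_1 - 5)/13 + (V_1 - 0)/1600 + (V_1 - V_3)/27000 = 0
  Node 3: (V_3 - 5)/2.2 + (V_3 - 0)/5.1 + (V_3 - V_1)/27000 = 0
Collecting terms (coefficients in siemens):
  0.07759·V_1 - 0.00003704·V_3 = 0.3846
  0.6507·V_3 - 0.00003704·V_1 = 2.273
Determinant D = (0.07759)(0.6507) - (-0.00003704)(-0.00003704) = 0.05048
V_1 = [(0.3846)(0.6507) - (-0.00003704)(2.273)]/D = 4.959 V
V_3 = [(0.07759)(2.273) - (0.3846)(-0.00003704)]/D = 3.493 V
V_th = V_1 - V_3 = 4.959 - 3.493 = 1.466 V
Step 2 — R_th: zero the source — replace V1 by a short circuit (node 2 merges into node 0) — and find the resistance seen between A (node 1) and B (node 3).
Reduce the network between node 1 (A) and node 3 (B) by series/parallel combination:
  Rp1 = R1 ‖ R2 (parallel, both between nodes 0 and 1) = 1/(1/13 + 1/1600) = 12.9 Ω
  Rp2 = R3 ‖ R4 (parallel, both between nodes 0 and 3) = 1/(1/2.2 + 1/5.1) = 1.537 Ω
  Rs1 = Rp1 + Rp2 (series, joined only at node 0) = 12.9 + 1.537 = 14.43 Ω
  Rp3 = R5 ‖ Rs1 (parallel, both between nodes 1 and 3) = 1/(1/27000 + 1/14.43) = 14.42 Ω
R_th = 14.42 Ω

Final answer: V_th = 1.466 V, R_th = 14.42 Ω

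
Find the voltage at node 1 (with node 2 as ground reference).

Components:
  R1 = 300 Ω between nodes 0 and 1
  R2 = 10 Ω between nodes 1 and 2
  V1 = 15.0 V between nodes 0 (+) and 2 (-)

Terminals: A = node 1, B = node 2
Nodal analysis, taking node 2 as the 0 V reference.
Source V1 fixes V_0 = 15 V.
KCL at each unknown node (sum of currents leaving = 0; resistances in Ω):
  Node 1: (V_1 - 15)/300 + (V_1 - 0)/10 = 0
Collecting terms: 0.1033 × V_1 = 0.05  =>  V_1 = 0.4839 V
The requested potential is V_1 = 0.4839 V.

Final answer: V_1 = 0.4839 V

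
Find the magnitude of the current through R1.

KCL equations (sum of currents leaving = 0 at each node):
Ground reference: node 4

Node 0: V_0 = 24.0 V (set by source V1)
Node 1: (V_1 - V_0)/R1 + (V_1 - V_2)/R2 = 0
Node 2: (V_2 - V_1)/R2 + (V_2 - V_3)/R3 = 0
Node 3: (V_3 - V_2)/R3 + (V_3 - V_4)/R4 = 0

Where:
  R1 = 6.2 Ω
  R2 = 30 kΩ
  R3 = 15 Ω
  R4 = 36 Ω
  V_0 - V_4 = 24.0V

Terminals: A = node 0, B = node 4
Nodal analysis, taking node 4 as the 0 V reference.
Source V1 fixes V_0 = 24 V.
KCL at each unknown node (sum of currents leaving = 0; resistances in Ω):
  Node 1: (V_1 - 24)/6.2 + (V_1 - V_2)/30000 = 0
  Node 2: (V_2 - V_1)/30000 + (V_2 - V_3)/15 = 0
  Node 3: (V_3 - V_2)/15 + (V_3 - 0)/36 = 0
Collecting terms (coefficients in siemens):
  0.1613·V_1 - 0.00003333·V_2 = 3.871
  0.0667·V_2 - 0.00003333·V_1 - 0.06667·V_3 = 0
  0.09444·V_3 - 0.06667·V_2 = 0
Solving these 3 simultaneous equations (Gaussian elimination) gives:
  V_1 = 24 V, V_2 = 0.04072 V, V_3 = 0.02875 V
I_R1 = (V_0 - V_1)/R1 = (24 - 24)/6.2 = 0.0007985 A
|I_R1| = 0.0007985 A

Final answer: |I_R1| = 0.0007985 A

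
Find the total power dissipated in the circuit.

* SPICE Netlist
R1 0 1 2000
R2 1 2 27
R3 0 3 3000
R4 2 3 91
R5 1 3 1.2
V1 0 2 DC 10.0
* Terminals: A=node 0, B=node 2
Nodal analysis, taking node 2 as the 0 V reference.
Source V1 fixes V_0 = 10 V.
KCL at each unknown node (sum of currents leaving = 0; resistances in Ω):
  Node 1: (V_1 - 10)/2000 + (V_1 - 0)/27 + (V_1 - V_3)/1.2 = 0
  Node 3: (V_3 - 10)/3000 + (V_3 - 0)/91 + (V_3 - V_1)/1.2 = 0
Collecting terms (coefficients in siemens):
  0.8709·V_1 - 0.8333·V_3 = 0.005
  0.8447·V_3 - 0.8333·V_1 = 0.003333
Determinant D = (0.8709)(0.8447) - (-0.8333)(-0.8333) = 0.04114
V_1 = [(0.005)(0.8447) - (-0.8333)(0.003333)]/D = 0.1702 V
V_3 = [(0.8709)(0.003333) - (0.005)(-0.8333)]/D = 0.1718 V
Power in each resistor, P = (ΔV)²/R:
  P_R1 = (10 - 0.1702)²/2000 = 0.04831 W
  P_R2 = (0.1702 - 0)²/27 = 0.001073 W
  P_R3 = (10 - 0.1718)²/3000 = 0.0322 W
  P_R4 = (0 - 0.1718)²/91 = 0.0003245 W
  P_R5 = (0.1702 - 0.1718)²/1.2 = 0.000002311 W
P_total = P_R1 + P_R2 + P_R3 + P_R4 + P_R5 = 0.08191 W

Final answer: 0.08191 W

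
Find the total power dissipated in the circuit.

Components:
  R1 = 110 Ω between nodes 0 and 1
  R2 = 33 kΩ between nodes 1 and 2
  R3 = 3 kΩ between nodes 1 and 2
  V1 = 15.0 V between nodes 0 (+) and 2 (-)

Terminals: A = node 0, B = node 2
Nodal analysis, taking node 2 as the 0 V reference.
Source V1 fixes V_0 = 15 V.
KCL at each unknown node (sum of currents leaving = 0; resistances in Ω):
  Node 1: (V_1 - 15)/110 + (V_1 - 0)/33000 + (V_1 - 0)/3000 = 0
Collecting terms: 0.009455 × V_1 = 0.1364  =>  V_1 = 14.42 V
Power in each resistor, P = (ΔV)²/R:
  P_R1 = (15 - 14.42)²/110 = 0.003026 W
  P_R2 = (14.42 - 0)²/33000 = 0.006304 W
  P_R3 = (14.42 - 0)²/3000 = 0.06934 W
P_total = P_R1 + P_R2 + P_R3 = 0.07867 W

Final answer: 0.07867 W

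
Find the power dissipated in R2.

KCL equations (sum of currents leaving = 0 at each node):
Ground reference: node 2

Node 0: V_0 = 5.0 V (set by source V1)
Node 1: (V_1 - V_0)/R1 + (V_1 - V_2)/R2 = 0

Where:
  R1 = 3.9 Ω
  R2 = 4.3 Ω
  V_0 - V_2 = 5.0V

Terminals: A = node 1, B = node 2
Nodal analysis, taking node 2 as the 0 V reference.
Source V1 fixes V_0 = 5 V.
KCL at each unknown node (sum of currents leaving = 0; resistances in Ω):
  Node 1: (V_1 - 5)/3.9 + (V_1 - 0)/4.3 = 0
Collecting terms: 0.489 × V_1 = 1.282  =>  V_1 = 2.622 V
I_R2 = (V_1 - V_2)/R2 = (2.622 - 0)/4.3 = 0.6098 A
P_R2 = I_R2² × R2 = (0.6098)² × 4.3 = 1.599 W

Final answer: 1.599 W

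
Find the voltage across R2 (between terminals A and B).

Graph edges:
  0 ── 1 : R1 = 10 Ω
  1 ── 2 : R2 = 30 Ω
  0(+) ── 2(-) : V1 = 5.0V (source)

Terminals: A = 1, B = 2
R1 and R2 are in series across V1 (node 0 → node 1 → node 2), and the output A–B is taken across R2, so this is a voltage divider.
Series current: I = V1/(R1 + R2) = 5/(10 + 30) = 5/40 = 0.125 A
V_R2 = I × R2 = V1 × R2/(R1 + R2) = 5 × 30/40 = 3.75 V

Final answer: 3.75 V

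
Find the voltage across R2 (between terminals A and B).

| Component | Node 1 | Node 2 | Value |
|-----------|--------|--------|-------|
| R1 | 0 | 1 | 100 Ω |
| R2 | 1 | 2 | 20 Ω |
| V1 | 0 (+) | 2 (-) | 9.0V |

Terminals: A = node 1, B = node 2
R1 and R2 are in series across V1 (node 0 → node 1 → node 2), and the output A–B is taken across R2, so this is a voltage divider.
Series current: I = V1/(R1 + R2) = 9/(100 + 20) = 9/120 = 0.075 A
V_R2 = I × R2 = V1 × R2/(R1 + R2) = 9 × 20/120 = 1.5 V

Final answer: 1.5 V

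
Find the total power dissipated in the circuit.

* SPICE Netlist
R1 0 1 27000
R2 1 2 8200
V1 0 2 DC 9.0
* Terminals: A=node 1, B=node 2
Nodal analysis, taking node 2 as the 0 V reference.
Source V1 fixes V_0 = 9 V.
KCL at each unknown node (sum of currents leaving = 0; resistances in Ω):
  Node 1: (V_1 - 9)/27000 + (V_1 - 0)/8200 = 0
Collecting terms: 0.000159 × V_1 = 0.0003333  =>  V_1 = 2.097 V
Power in each resistor, P = (ΔV)²/R:
  P_R1 = (9 - 2.097)²/27000 = 0.001765 W
  P_R2 = (2.097 - 0)²/8200 = 0.0005361 W
P_total = P_R1 + P_R2 = 0.002301 W

Final answer: 0.002301 W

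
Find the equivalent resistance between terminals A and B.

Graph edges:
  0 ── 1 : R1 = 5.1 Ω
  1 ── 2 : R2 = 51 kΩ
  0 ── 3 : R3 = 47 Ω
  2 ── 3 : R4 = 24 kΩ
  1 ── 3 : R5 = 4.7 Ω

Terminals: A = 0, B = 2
The network is not a plain series/parallel combination. Inject a 1 A test current into terminal A (node 0) and return it from terminal B (node 2); then R_eq = V_A / (1 A).
Nodal analysis, taking node 2 as the 0 V reference.
Current source I_test pushes 1 A into node 0 and draws it out of node 2.
KCL at each unknown node (sum of currents leaving = 0; resistances in Ω):
  Node 0: (V_0 - V_1)/5.1 + (V_0 - V_3)/47 - 1 = 0
  Node 1: (V_1 - V_0)/5.1 + (V_1 - 0)/51000 + (V_1 - V_3)/4.7 = 0
  Node 3: (V_3 - V_0)/47 + (V_3 - V_1)/4.7 + (V_3 - 0)/24000 = 0
Collecting terms (coefficients in siemens):
  0.2174·V_0 - 0.1961·V_1 - 0.02128·V_3 = 1
  0.4089·V_1 - 0.1961·V_0 - 0.2128·V_3 = 0
  0.2341·V_3 - 0.02128·V_0 - 0.2128·V_1 = 0
Solving these 3 simultaneous equations (Gaussian elimination) gives:
  V_0 = 16330 V, V_1 = 16320 V, V_3 = 16320 V
R_eq = V_0 / 1 A = 16330 Ω = 16.33 kΩ

Final answer: 16.33 kΩ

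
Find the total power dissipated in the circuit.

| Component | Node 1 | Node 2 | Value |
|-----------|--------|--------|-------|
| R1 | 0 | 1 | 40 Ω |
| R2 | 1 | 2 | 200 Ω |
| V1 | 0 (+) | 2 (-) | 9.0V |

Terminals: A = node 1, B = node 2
Nodal analysis, taking node 2 as the 0 V reference.
Source V1 fixes V_0 = 9 V.
KCL at each unknown node (sum of currents leaving = 0; resistances in Ω):
  Node 1: (V_1 - 9)/40 + (V_1 - 0)/200 = 0
Collecting terms: 0.03 × V_1 = 0.225  =>  V_1 = 7.5 V
Power in each resistor, P = (ΔV)²/R:
  P_R1 = (9 - 7.5)²/40 = 0.05625 W
  P_R2 = (7.5 - 0)²/200 = 0.2812 W
P_total = P_R1 + P_R2 = 0.3375 W

Final answer: 0.3375 W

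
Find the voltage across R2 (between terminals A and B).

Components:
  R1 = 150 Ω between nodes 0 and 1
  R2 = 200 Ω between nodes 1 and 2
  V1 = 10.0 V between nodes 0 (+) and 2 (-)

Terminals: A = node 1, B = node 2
R1 and R2 are in series across V1 (node 0 → node 1 → node 2), and the output A–B is taken across R2, so this is a voltage divider.
Series current: I = V1/(R1 + R2) = 10/(150 + 200) = 10/350 = 0.02857 A
V_R2 = I × R2 = V1 × R2/(R1 + R2) = 10 × 200/350 = 5.714 V

Final answer: 5.714 V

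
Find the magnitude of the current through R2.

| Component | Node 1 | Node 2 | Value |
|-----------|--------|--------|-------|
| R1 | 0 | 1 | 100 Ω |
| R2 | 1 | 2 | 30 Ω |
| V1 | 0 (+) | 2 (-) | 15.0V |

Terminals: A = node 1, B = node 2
Nodal analysis, taking node 2 as the 0 V reference.
Source V1 fixes V_0 = 15 V.
KCL at each unknown node (sum of currents leaving = 0; resistances in Ω):
  Node 1: (V_1 - 15)/100 + (V_1 - 0)/30 = 0
Collecting terms: 0.04333 × V_1 = 0.15  =>  V_1 = 3.462 V
I_R2 = (V_1 - V_2)/R2 = (3.462 - 0)/30 = 0.1154 A
|I_R2| = 0.1154 A

Final answer: |I_R2| = 0.1154 A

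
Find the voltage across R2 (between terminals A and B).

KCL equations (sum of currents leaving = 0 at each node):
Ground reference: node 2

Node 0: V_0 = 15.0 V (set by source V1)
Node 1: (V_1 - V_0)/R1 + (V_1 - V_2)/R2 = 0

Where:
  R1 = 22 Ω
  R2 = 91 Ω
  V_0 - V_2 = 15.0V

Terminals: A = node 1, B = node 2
R1 and R2 are in series across V1 (node 0 → node 1 → node 2), and the output A–B is taken across R2, so this is a voltage divider.
Series current: I = V1/(R1 + R2) = 15/(22 + 91) = 15/113 = 0.1327 A
V_R2 = I × R2 = V1 × R2/(R1 + R2) = 15 × 91/113 = 12.08 V

Final answer: 12.08 V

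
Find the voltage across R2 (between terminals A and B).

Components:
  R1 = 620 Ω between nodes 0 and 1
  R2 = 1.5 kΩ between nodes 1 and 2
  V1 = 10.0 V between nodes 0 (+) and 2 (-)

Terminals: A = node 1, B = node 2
R1 and R2 are in series across V1 (node 0 → node 1 → node 2), and the output A–B is taken across R2, so this is a voltage divider.
Series current: I = V1/(R1 + R2) = 10/(620 + 1500) = 10/2120 = 0.004717 A
V_R2 = I × R2 = V1 × R2/(R1 + R2) = 10 × 1500/2120 = 7.075 V

Final answer: 7.075 V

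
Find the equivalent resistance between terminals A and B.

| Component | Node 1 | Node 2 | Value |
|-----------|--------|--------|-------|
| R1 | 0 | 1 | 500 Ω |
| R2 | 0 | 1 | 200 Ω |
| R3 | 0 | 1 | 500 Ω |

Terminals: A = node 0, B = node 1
Reduce the network between node 0 (A) and node 1 (B) by series/parallel combination:
  Rp1 = R1 ‖ R2 ‖ R3 (parallel, all between nodes 0 and 1) = 1/(1/500 + 1/200 + 1/500) = 111.1 Ω
R_eq = 111.1 Ω

Final answer: 111.1 Ω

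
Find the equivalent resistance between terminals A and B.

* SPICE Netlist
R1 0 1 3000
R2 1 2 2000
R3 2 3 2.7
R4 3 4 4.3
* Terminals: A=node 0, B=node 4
Reduce the network between node 0 (A) and node 4 (B) by series/parallel combination:
  Rs1 = R1 + R2 (series, joined only at node 1) = 3000 + 2000 = 5000 Ω
  Rs2 = R3 + Rs1 (series, joined only at node 2) = 2.7 + 5000 = 5003 Ω
  Rs3 = R4 + Rs2 (series, joined only at node 3) = 4.3 + 5003 = 5007 Ω
R_eq = 5.007 kΩ

Final answer: 5.007 kΩ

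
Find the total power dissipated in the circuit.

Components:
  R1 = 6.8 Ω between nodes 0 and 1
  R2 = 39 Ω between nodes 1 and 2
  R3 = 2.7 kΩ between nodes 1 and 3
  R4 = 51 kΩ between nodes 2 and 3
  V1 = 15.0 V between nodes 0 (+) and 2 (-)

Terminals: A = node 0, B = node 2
Nodal analysis, taking node 2 as the 0 V reference.
Source V1 fixes V_0 = 15 V.
KCL at each unknown node (sum of currents leaving = 0; resistances in Ω):
  Node 1: (V_1 - 15)/6.8 + (V_1 - 0)/39 + (V_1 - V_3)/2700 = 0
  Node 3: (V_3 - V_1)/2700 + (V_3 - 0)/51000 = 0
Collecting terms (coefficients in siemens):
  0.1731·V_1 - 0.0003704·V_3 = 2.206
  0.00039·V_3 - 0.0003704·V_1 = 0
Determinant D = (0.1731)(0.00039) - (-0.0003704)(-0.0003704) = 0.00006736
V_1 = [(2.206)(0.00039) - (-0.0003704)(0)]/D = 12.77 V
V_3 = [(0.1731)(0) - (2.206)(-0.0003704)]/D = 12.13 V
Power in each resistor, P = (ΔV)²/R:
  P_R1 = (15 - 12.77)²/6.8 = 0.7303 W
  P_R2 = (12.77 - 0)²/39 = 4.182 W
  P_R3 = (12.77 - 12.13)²/2700 = 0.0001527 W
  P_R4 = (0 - 12.13)²/51000 = 0.002885 W
P_total = P_R1 + P_R2 + P_R3 + P_R4 = 4.916 W

Final answer: 4.916 W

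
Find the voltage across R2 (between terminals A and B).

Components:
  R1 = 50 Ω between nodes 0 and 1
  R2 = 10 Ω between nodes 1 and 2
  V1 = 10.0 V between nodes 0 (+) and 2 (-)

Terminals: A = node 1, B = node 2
R1 and R2 are in series across V1 (node 0 → node 1 → node 2), and the output A–B is taken across R2, so this is a voltage divider.
Series current: I = V1/(R1 + R2) = 10/(50 + 10) = 10/60 = 0.1667 A
V_R2 = I × R2 = V1 × R2/(R1 + R2) = 10 × 10/60 = 1.667 V

Final answer: 1.667 V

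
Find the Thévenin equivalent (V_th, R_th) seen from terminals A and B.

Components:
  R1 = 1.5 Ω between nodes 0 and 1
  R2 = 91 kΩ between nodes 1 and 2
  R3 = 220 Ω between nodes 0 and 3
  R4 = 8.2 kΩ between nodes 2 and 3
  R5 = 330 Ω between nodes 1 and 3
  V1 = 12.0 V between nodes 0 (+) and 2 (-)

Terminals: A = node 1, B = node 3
Step 1 — V_th is the open-circuit voltage V_A - V_B (nothing connected across the terminals).
Nodal analysis, taking node 2 as the 0 V reference.
Source V1 fixes V_0 = 12 V.
KCL at each unknown node (sum of currents leaving = 0; resistances in Ω):
  Node 1: (V_1 - 12)/1.5 + (V_1 - 0)/91000 + (V_1 - V_3)/330 = 0
  Node 3: (V_3 - 12)/220 + (V_3 - 0)/8200 + (V_3 - V_1)/330 = 0
Collecting terms (coefficients in siemens):
  0.6697·V_1 - 0.00303·V_3 = 8
  0.007698·V_3 - 0.00303·V_1 = 0.05455
Determinant D = (0.6697)(0.007698) - (-0.00303)(-0.00303) = 0.005146
V_1 = [(8)(0.007698) - (-0.00303)(0.05455)]/D = 12 V
V_3 = [(0.6697)(0.05455) - (8)(-0.00303)]/D = 11.81 V
V_th = V_1 - V_3 = 12 - 11.81 = 0.1895 V
Step 2 — R_th: zero the source — replace V1 by a short circuit (node 2 merges into node 0) — and find the resistance seen between A (node 1) and B (node 3).
Reduce the network between node 1 (A) and node 3 (B) by series/parallel combination:
  Rp1 = R1 ‖ R2 (parallel, both between nodes 0 and 1) = 1/(1/1.5 + 1/91000) = 1.5 Ω
  Rp2 = R3 ‖ R4 (parallel, both between nodes 0 and 3) = 1/(1/220 + 1/8200) = 214.3 Ω
  Rs1 = Rp1 + Rp2 (series, joined only at node 0) = 1.5 + 214.3 = 215.8 Ω
  Rp3 = R5 ‖ Rs1 (parallel, both between nodes 1 and 3) = 1/(1/330 + 1/215.8) = 130.5 Ω
R_th = 130.5 Ω

Final answer: V_th = 0.1895 V, R_th = 130.5 Ω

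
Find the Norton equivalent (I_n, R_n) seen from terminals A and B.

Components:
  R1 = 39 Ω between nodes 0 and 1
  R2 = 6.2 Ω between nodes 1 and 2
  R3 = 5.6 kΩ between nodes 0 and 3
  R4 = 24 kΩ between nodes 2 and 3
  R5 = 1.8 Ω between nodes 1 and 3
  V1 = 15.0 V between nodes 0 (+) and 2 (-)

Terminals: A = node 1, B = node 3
Find the Thévenin equivalent first; then I_n = V_th/R_th and R_n = R_th.
Step 1 — V_th is the open-circuit voltage V_A - V_B (nothing connected across the terminals).
Nodal analysis, taking node 2 as the 0 V reference.
Source V1 fixes V_0 = 15 V.
KCL at each unknown node (sum of currents leaving = 0; resistances in Ω):
  Node 1: (V_1 - 15)/39 + (V_1 - 0)/6.2 + (V_1 - V_3)/1.8 = 0
  Node 3: (V_3 - 15)/5600 + (V_3 - 0)/24000 + (V_3 - V_1)/1.8 = 0
Collecting terms (coefficients in siemens):
  0.7425·V_1 - 0.5556·V_3 = 0.3846
  0.5558·V_3 - 0.5556·V_1 = 0.002679
Determinant D = (0.7425)(0.5558) - (-0.5556)(-0.5556) = 0.104
V_1 = [(0.3846)(0.5558) - (-0.5556)(0.002679)]/D = 2.069 V
V_3 = [(0.7425)(0.002679) - (0.3846)(-0.5556)]/D = 2.073 V
V_th = V_1 - V_3 = 2.069 - 2.073 = -0.003999 V
Step 2 — R_th: zero the source — replace V1 by a short circuit (node 2 merges into node 0) — and find the resistance seen between A (node 1) and B (node 3).
Reduce the network between node 1 (A) and node 3 (B) by series/parallel combination:
  Rp1 = R1 ‖ R2 (parallel, both between nodes 0 and 1) = 1/(1/39 + 1/6.2) = 5.35 Ω
  Rp2 = R3 ‖ R4 (parallel, both between nodes 0 and 3) = 1/(1/5600 + 1/24000) = 4541 Ω
  Rs1 = Rp1 + Rp2 (series, joined only at node 0) = 5.35 + 4541 = 4546 Ω
  Rp3 = R5 ‖ Rs1 (parallel, both between nodes 1 and 3) = 1/(1/1.8 + 1/4546) = 1.799 Ω
R_th = 1.799 Ω
I_n = V_th/R_th = -0.003999/1.799 = -0.002223 A, and R_n = R_th = 1.799 Ω

Final answer: I_n = -0.002223 A, R_n = 1.799 Ω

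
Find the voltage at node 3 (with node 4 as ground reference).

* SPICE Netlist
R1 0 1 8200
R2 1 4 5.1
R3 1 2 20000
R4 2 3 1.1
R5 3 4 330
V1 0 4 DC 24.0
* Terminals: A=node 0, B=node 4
Nodal analysis, taking node 4 as the 0 V reference.
Source V1 fixes V_0 = 24 V.
KCL at each unknown node (sum of currents leaving = 0; resistances in Ω):
  Node 1: (V_1 - 24)/8200 + (V_1 - 0)/5.1 + (V_1 - V_2)/20000 = 0
  Node 2: (V_2 - V_1)/20000 + (V_2 - V_3)/1.1 = 0
  Node 3: (V_3 - V_2)/1.1 + (V_3 - 0)/330 = 0
Collecting terms (coefficients in siemens):
  0.1963·V_1 - 0.00005·V_2 = 0.002927
  0.9091·V_2 - 0.00005·V_1 - 0.9091·V_3 = 0
  0.9121·V_3 - 0.9091·V_2 = 0
Solving these 3 simultaneous equations (Gaussian elimination) gives:
  V_1 = 0.01491 V, V_2 = 0.0002429 V, V_3 = 0.0002421 V
The requested potential is V_3 = 0.0002421 V.

Final answer: V_3 = 0.0002421 V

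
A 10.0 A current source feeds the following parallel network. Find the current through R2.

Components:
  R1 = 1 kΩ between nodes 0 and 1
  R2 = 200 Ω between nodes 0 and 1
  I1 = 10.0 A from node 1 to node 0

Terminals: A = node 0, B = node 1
All resistors sit directly between nodes 0 and 1, so they are in parallel and share one voltage V; the full source current 10 A splits among them.
1/R_par = 1/1000 + 1/200 = 0.006 S  =>  R_par = 166.7 Ω
V = I × R_par = 10 × 166.7 = 1667 V
I_R2 = V/R2 = 1667/200 = 8.333 A

Final answer: 8.333 A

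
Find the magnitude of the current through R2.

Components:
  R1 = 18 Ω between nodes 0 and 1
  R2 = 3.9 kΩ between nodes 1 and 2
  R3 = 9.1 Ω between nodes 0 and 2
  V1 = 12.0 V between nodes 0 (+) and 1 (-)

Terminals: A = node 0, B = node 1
Nodal analysis, taking node 1 as the 0 V reference.
Source V1 fixes V_0 = 12 V.
KCL at each unknown node (sum of currents leaving = 0; resistances in Ω):
  Node 2: (V_2 - 0)/3900 + (V_2 - 12)/9.1 = 0
Collecting terms: 0.1101 × V_2 = 1.319  =>  V_2 = 11.97 V
I_R2 = (V_1 - V_2)/R2 = (0 - 11.97)/3900 = -0.00307 A
|I_R2| = 0.00307 A

Final answer: |I_R2| = 0.00307 A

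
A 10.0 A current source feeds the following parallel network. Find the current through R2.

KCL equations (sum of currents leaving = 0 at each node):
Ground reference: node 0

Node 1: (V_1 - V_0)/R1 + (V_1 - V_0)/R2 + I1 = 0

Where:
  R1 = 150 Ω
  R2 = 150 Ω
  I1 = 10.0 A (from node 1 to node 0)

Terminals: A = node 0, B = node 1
All resistors sit directly between nodes 0 and 1, so they are in parallel and share one voltage V; the full source current 10 A splits among them.
1/R_par = 1/150 + 1/150 = 0.01333 S  =>  R_par = 75 Ω
V = I × R_par = 10 × 75 = 750 V
I_R2 = V/R2 = 750/150 = 5 A

Final answer: 5 A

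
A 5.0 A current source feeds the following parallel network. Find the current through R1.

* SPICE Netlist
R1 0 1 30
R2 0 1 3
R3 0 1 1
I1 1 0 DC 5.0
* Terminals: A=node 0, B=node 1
All resistors sit directly between nodes 0 and 1, so they are in parallel and share one voltage V; the full source current 5 A splits among them.
1/R_par = 1/30 + 1/3 + 1/1 = 1.367 S  =>  R_par = 0.7317 Ω
V = I × R_par = 5 × 0.7317 = 3.659 V
I_R1 = V/R1 = 3.659/30 = 0.122 A

Final answer: 0.122 A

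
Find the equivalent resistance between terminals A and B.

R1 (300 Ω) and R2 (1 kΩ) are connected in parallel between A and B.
Reduce the network between node 0 (A) and node 1 (B) by series/parallel combination:
  Rp1 = R1 ‖ R2 (parallel, both between nodes 0 and 1) = 1/(1/300 + 1/1000) = 230.8 Ω
R_eq = 230.8 Ω

Final answer: 230.8 Ω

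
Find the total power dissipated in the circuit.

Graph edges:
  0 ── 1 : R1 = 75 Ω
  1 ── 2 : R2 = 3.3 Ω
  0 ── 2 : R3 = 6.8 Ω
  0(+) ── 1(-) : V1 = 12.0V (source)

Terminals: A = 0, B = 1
Nodal analysis, taking node 1 as the 0 V reference.
Source V1 fixes V_0 = 12 V.
KCL at each unknown node (sum of currents leaving = 0; resistances in Ω):
  Node 2: (V_2 - 0)/3.3 + (V_2 - 12)/6.8 = 0
Collecting terms: 0.4501 × V_2 = 1.765  =>  V_2 = 3.921 V
Power in each resistor, P = (ΔV)²/R:
  P_R1 = (12 - 0)²/75 = 1.92 W
  P_R2 = (0 - 3.921)²/3.3 = 4.658 W
  P_R3 = (12 - 3.921)²/6.8 = 9.599 W
P_total = P_R1 + P_R2 + P_R3 = 16.18 W

Final answer: 16.18 W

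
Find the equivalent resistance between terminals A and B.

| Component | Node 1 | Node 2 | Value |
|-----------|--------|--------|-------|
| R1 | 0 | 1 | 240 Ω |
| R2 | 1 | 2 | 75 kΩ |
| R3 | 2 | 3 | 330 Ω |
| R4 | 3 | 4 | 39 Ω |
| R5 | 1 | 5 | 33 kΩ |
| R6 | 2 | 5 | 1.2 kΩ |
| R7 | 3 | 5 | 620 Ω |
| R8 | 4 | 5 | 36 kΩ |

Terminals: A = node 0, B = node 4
The network is not a plain series/parallel combination. Inject a 1 A test current into terminal A (node 0) and return it from terminal B (node 4); then R_eq = V_A / (1 A).
Nodal analysis, taking node 4 as the 0 V reference.
Current source I_test pushes 1 A into node 0 and draws it out of node 4.
KCL at each unknown node (sum of currents leaving = 0; resistances in Ω):
  Node 0: (V_0 - V_1)/240 - 1 = 0
  Node 1: (V_1 - V_0)/240 + (V_1 - V_2)/75000 + (V_1 - V_5)/33000 = 0
  Node 2: (V_2 - V_1)/75000 + (V_2 - V_3)/330 + (V_2 - V_5)/1200 = 0
  Node 3: (V_3 - V_2)/330 + (V_3 - 0)/39 + (V_3 - V_5)/620 = 0
  Node 5: (V_5 - V_1)/33000 + (V_5 - V_2)/1200 + (V_5 - V_3)/620 + (V_5 - 0)/36000 = 0
Collecting terms (coefficients in siemens):
  0.004167·V_0 - 0.004167·V_1 = 1
  0.00421·V_1 - 0.004167·V_0 - 0.00001333·V_2 - 0.0000303·V_5 = 0
  0.003877·V_2 - 0.00001333·V_1 - 0.00303·V_3 - 0.0008333·V_5 = 0
  0.03028·V_3 - 0.00303·V_2 - 0.001613·V_5 = 0
  0.002504·V_5 - 0.0000303·V_1 - 0.0008333·V_2 - 0.001613·V_3 = 0
Solving these 5 simultaneous equations (Gaussian elimination) gives:
  V_0 = 23470 V, V_1 = 23230 V, V_2 = 189.4 V, V_3 = 38.6 V
  V_5 = 369 V
R_eq = V_0 / 1 A = 23470 Ω = 23.47 kΩ

Final answer: 23.47 kΩ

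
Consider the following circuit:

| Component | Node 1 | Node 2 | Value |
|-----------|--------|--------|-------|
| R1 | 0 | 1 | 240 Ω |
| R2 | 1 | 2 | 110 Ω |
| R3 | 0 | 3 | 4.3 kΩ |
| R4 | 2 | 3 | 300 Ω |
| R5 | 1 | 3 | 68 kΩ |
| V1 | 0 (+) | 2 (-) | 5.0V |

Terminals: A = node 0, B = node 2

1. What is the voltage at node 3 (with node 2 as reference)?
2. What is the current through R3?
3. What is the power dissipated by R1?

Nodal analysis, taking node 2 as the 0 V reference.
Source V1 fixes V_0 = 5 V.
KCL at each unknown node (sum of currents leaving = 0; resistances in Ω):
  Node 1: (V_1 - 5)/240 + (V_1 - 0)/110 + (V_1 - V_3)/68000 = 0
  Node 3: (V_3 - 5)/4300 + (V_3 - 0)/300 + (V_3 - V_1)/68000 = 0
Collecting terms (coefficients in siemens):
  0.01327·V_1 - 0.00001471·V_3 = 0.02083
  0.003581·V_3 - 0.00001471·V_1 = 0.001163
Determinant D = (0.01327)(0.003581) - (-0.00001471)(-0.00001471) = 0.00004752
V_1 = [(0.02083)(0.003581) - (-0.00001471)(0.001163)]/D = 1.57 V
V_3 = [(0.01327)(0.001163) - (0.02083)(-0.00001471)]/D = 0.3312 V
Part 1:
  Read off the nodal solution: V_3 = 0.3312 V
Part 2:
  I_R3 = (V_0 - V_3)/R3 = (5 - 0.3312)/4300 = 0.001086 A
  Magnitude: I_R3 = 0.001086 A
Part 3:
  I_R1 = (V_0 - V_1)/R1 = (5 - 1.57)/240 = 0.01429 A
  P_R1 = I_R1² × R1 = (0.01429)² × 240 = 0.04902 W

Final answers:
1. V_3 = 0.3312 V
2. I_R3 = 0.001086 A
3. P_R1 = 0.04902 W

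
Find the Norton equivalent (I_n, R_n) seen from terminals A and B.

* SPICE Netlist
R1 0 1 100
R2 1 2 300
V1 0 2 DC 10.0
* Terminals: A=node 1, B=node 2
Find the Thévenin equivalent first; then I_n = V_th/R_th and R_n = R_th.
Step 1 — V_th is the open-circuit voltage V_A - V_B (nothing connected across the terminals).
Nodal analysis, taking node 2 as the 0 V reference.
Source V1 fixes V_0 = 10 V.
KCL at each unknown node (sum of currents leaving = 0; resistances in Ω):
  Node 1: (V_1 - 10)/100 + (V_1 - 0)/300 = 0
Collecting terms: 0.01333 × V_1 = 0.1  =>  V_1 = 7.5 V
V_th = V_1 - V_2 = 7.5 - 0 = 7.5 V
Step 2 — R_th: zero the source — replace V1 by a short circuit (node 2 merges into node 0) — and find the resistance seen between A (node 1) and B (node 0).
Reduce the network between node 1 (A) and node 0 (B) by series/parallel combination:
  Rp1 = R1 ‖ R2 (parallel, both between nodes 0 and 1) = 1/(1/100 + 1/300) = 75 Ω
R_th = 75 Ω
I_n = V_th/R_th = 7.5/75 = 0.1 A, and R_n = R_th = 75 Ω

Final answer: I_n = 0.1 A, R_n = 75 Ω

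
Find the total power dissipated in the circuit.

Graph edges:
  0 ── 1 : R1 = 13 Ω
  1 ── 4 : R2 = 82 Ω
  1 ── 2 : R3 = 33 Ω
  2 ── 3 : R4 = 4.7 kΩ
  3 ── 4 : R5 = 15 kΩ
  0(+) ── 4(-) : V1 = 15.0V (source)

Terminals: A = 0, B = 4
Nodal analysis, taking node 4 as the 0 V reference.
Source V1 fixes V_0 = 15 V.
KCL at each unknown node (sum of currents leaving = 0; resistances in Ω):
  Node 1: (V_1 - 15)/13 + (V_1 - 0)/82 + (V_1 - V_2)/33 = 0
  Node 2: (V_2 - V_1)/33 + (V_2 - V_3)/4700 = 0
  Node 3: (V_3 - V_2)/4700 + (V_3 - 0)/15000 = 0
Collecting terms (coefficients in siemens):
  0.1194·V_1 - 0.0303·V_2 = 1.154
  0.03052·V_2 - 0.0303·V_1 - 0.0002128·V_3 = 0
  0.0002794·V_3 - 0.0002128·V_2 = 0
Solving these 3 simultaneous equations (Gaussian elimination) gives:
  V_1 = 12.94 V, V_2 = 12.92 V, V_3 = 9.836 V
Power in each resistor, P = (ΔV)²/R:
  P_R1 = (15 - 12.94)²/13 = 0.3264 W
  P_R2 = (12.94 - 0)²/82 = 2.042 W
  P_R3 = (12.94 - 12.92)²/33 = 0.00001419 W
  P_R4 = (12.92 - 9.836)²/4700 = 0.002021 W
  P_R5 = (9.836 - 0)²/15000 = 0.00645 W
P_total = P_R1 + P_R2 + P_R3 + P_R4 + P_R5 = 2.377 W

Final answer: 2.377 W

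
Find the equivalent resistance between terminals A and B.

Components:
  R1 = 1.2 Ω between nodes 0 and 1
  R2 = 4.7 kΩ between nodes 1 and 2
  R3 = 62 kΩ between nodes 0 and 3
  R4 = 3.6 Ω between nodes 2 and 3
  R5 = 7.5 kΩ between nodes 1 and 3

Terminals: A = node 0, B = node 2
The network is not a plain series/parallel combination. Inject a 1 A test current into terminal A (node 0) and return it from terminal B (node 2); then R_eq = V_A / (1 A).
Nodal analysis, taking node 2 as the 0 V reference.
Current source I_test pushes 1 A into node 0 and draws it out of node 2.
KCL at each unknown node (sum of currents leaving = 0; resistances in Ω):
  Node 0: (V_0 - V_1)/1.2 + (V_0 - V_3)/62000 - 1 = 0
  Node 1: (V_1 - V_0)/1.2 + (V_1 - 0)/4700 + (V_1 - V_3)/7500 = 0
  Node 3: (V_3 - V_0)/62000 + (V_3 - V_1)/7500 + (V_3 - 0)/3.6 = 0
Collecting terms (coefficients in siemens):
  0.8333·V_0 - 0.8333·V_1 - 0.00001613·V_3 = 1
  0.8337·V_1 - 0.8333·V_0 - 0.0001333·V_3 = 0
  0.2779·V_3 - 0.00001613·V_0 - 0.0001333·V_1 = 0
Solving these 3 simultaneous equations (Gaussian elimination) gives:
  V_0 = 2762 V, V_1 = 2761 V, V_3 = 1.485 V
R_eq = V_0 / 1 A = 2762 Ω = 2.762 kΩ

Final answer: 2.762 kΩ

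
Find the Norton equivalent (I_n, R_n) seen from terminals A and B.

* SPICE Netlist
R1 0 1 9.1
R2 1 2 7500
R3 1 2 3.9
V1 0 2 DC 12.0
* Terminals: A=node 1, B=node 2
Find the Thévenin equivalent first; then I_n = V_th/R_th and R_n = R_th.
Step 1 — V_th is the open-circuit voltage V_A - V_B (nothing connected across the terminals).
Nodal analysis, taking node 2 as the 0 V reference.
Source V1 fixes V_0 = 12 V.
KCL at each unknown node (sum of currents leaving = 0; resistances in Ω):
  Node 1: (V_1 - 12)/9.1 + (V_1 - 0)/7500 + (V_1 - 0)/3.9 = 0
Collecting terms: 0.3664 × V_1 = 1.319  =>  V_1 = 3.599 V
V_th = V_1 - V_2 = 3.599 - 0 = 3.599 V
Step 2 — R_th: zero the source — replace V1 by a short circuit (node 2 merges into node 0) — and find the resistance seen between A (node 1) and B (node 0).
Reduce the network between node 1 (A) and node 0 (B) by series/parallel combination:
  Rp1 = R1 ‖ R2 ‖ R3 (parallel, all between nodes 0 and 1) = 1/(1/9.1 + 1/7500 + 1/3.9) = 2.729 Ω
R_th = 2.729 Ω
I_n = V_th/R_th = 3.599/2.729 = 1.319 A, and R_n = R_th = 2.729 Ω

Final answer: I_n = 1.319 A, R_n = 2.729 Ω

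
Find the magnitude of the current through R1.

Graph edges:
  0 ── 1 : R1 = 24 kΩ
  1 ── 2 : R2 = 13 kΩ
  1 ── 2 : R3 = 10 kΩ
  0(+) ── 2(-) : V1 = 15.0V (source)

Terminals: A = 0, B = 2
Nodal analysis, taking node 2 as the 0 V reference.
Source V1 fixes V_0 = 15 V.
KCL at each unknown node (sum of currents leaving = 0; resistances in Ω):
  Node 1: (V_1 - 15)/24000 + (V_1 - 0)/13000 + (V_1 - 0)/10000 = 0
Collecting terms: 0.0002186 × V_1 = 0.000625  =>  V_1 = 2.859 V
I_R1 = (V_0 - V_1)/R1 = (15 - 2.859)/24000 = 0.0005059 A
|I_R1| = 0.0005059 A

Final answer: |I_R1| = 0.0005059 A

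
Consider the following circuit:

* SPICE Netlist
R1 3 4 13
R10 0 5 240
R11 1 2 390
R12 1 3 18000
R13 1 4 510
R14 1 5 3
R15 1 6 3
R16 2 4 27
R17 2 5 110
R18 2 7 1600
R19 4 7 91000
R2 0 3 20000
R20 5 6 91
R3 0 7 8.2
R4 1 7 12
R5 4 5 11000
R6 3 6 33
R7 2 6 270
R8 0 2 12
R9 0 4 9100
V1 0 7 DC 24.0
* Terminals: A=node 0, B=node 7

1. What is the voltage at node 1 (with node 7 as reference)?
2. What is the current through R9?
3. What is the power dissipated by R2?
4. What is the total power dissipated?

Nodal analysis, taking node 7 as the 0 V reference.
Source V1 fixes V_0 = 24 V.
KCL at each unknown node (sum of currents leaving = 0; resistances in Ω):
  Node 1: (V_1 - 0)/12 + (V_1 - V_2)/390 + (V_1 - V_3)/18000 + (V_1 - V_4)/510 + (V_1 - V_5)/3 + (V_1 - V_6)/3 = 0
  Node 2: (V_2 - V_6)/270 + (V_2 - 24)/12 + (V_2 - V_1)/390 + (V_2 - V_4)/27 + (V_2 - V_5)/110 + (V_2 - 0)/1600 = 0
  Node 3: (V_3 - V_4)/13 + (V_3 - 24)/20000 + (V_3 - V_6)/33 + (V_3 - V_1)/18000 = 0
  Node 4: (V_4 - V_3)/13 + (V_4 - V_5)/11000 + (V_4 - 24)/9100 + (V_4 - V_1)/510 + (V_4 - V_2)/27 + (V_4 - 0)/91000 = 0
  Node 5: (V_5 - V_4)/11000 + (V_5 - 24)/240 + (V_5 - V_1)/3 + (V_5 - V_2)/110 + (V_5 - V_6)/91 = 0
  Node 6: (V_6 - V_3)/33 + (V_6 - V_2)/270 + (V_6 - V_1)/3 + (V_6 - V_5)/91 = 0
Collecting terms (coefficients in siemens):
  0.7546·V_1 - 0.002564·V_2 - 0.00005556·V_3 - 0.001961·V_4 - 0.3333·V_5 - 0.3333·V_6 = 0
  0.1364·V_2 - 0.002564·V_1 - 0.03704·V_4 - 0.009091·V_5 - 0.003704·V_6 = 2
  0.1073·V_3 - 0.00005556·V_1 - 0.07692·V_4 - 0.0303·V_6 = 0.0012
  0.1161·V_4 - 0.001961·V_1 - 0.03704·V_2 - 0.07692·V_3 - 0.00009091·V_5 = 0.002637
  0.3577·V_5 - 0.3333·V_1 - 0.009091·V_2 - 0.00009091·V_4 - 0.01099·V_6 = 0.1
  0.3783·V_6 - 0.3333·V_1 - 0.003704·V_2 - 0.0303·V_3 - 0.01099·V_5 = 0
Solving these 6 simultaneous equations (Gaussian elimination) gives:
  V_1 = 5.579 V, V_2 = 19.19 V, V_3 = 11.89 V, V_4 = 14.12 V
  V_5 = 6.162 V, V_6 = 6.235 V
Part 1:
  Read off the nodal solution: V_1 = 5.579 V
Part 2:
  I_R9 = (V_0 - V_4)/R9 = (24 - 14.12)/9100 = 0.001086 A
  Magnitude: I_R9 = 0.001086 A
Part 3:
  I_R2 = (V_0 - V_3)/R2 = (24 - 11.89)/20000 = 0.0006054 A
  P_R2 = I_R2² × R2 = (0.0006054)² × 20000 = 0.007329 W
Part 4:
  Power in each resistor, P = (ΔV)²/R:
    P_R1 = (11.89 - 14.12)²/13 = 0.3811 W
    P_R2 = (24 - 11.89)²/20000 = 0.007329 W
    P_R3 = (24 - 0)²/8.2 = 70.24 W
    P_R4 = (5.579 - 0)²/12 = 2.594 W
    P_R5 = (14.12 - 6.162)²/11000 = 0.005756 W
    P_R6 = (11.89 - 6.235)²/33 = 0.9702 W
    P_R7 = (19.19 - 6.235)²/270 = 0.6214 W
    P_R8 = (24 - 19.19)²/12 = 1.93 W
    P_R9 = (24 - 14.12)²/9100 = 0.01073 W
    P_R10 = (24 - 6.162)²/240 = 1.326 W
    P_R11 = (5.579 - 19.19)²/390 = 0.4749 W
    P_R12 = (5.579 - 11.89)²/18000 = 0.002215 W
    P_R13 = (5.579 - 14.12)²/510 = 0.143 W
    P_R14 = (5.579 - 6.162)²/3 = 0.1132 W
    P_R15 = (5.579 - 6.235)²/3 = 0.1434 W
    P_R16 = (19.19 - 14.12)²/27 = 0.9517 W
    P_R17 = (19.19 - 6.162)²/110 = 1.543 W
    P_R18 = (19.19 - 0)²/1600 = 0.2301 W
    P_R19 = (14.12 - 0)²/91000 = 0.00219 W
    P_R20 = (6.162 - 6.235)²/91 = 0.00005869 W
  P_total = P_R1 + P_R2 + P_R3 + P_R4 + P_R5 + P_R6 + P_R7 + P_R8 + P_R9 + P_R10 + P_R11 + P_R12 + P_R13 + P_R14 + P_R15 + P_R16 + P_R17 + P_R18 + P_R19 + P_R20 = 81.69 W

Final answers:
1. V_1 = 5.579 V
2. I_R9 = 0.001086 A
3. P_R2 = 0.007329 W
4. P_total = 81.69 W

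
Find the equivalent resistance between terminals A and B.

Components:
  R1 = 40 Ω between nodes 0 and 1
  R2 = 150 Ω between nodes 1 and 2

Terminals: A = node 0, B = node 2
Reduce the network between node 0 (A) and node 2 (B) by series/parallel combination:
  Rs1 = R1 + R2 (series, joined only at node 1) = 40 + 150 = 190 Ω
R_eq = 190 Ω

Final answer: 190 Ω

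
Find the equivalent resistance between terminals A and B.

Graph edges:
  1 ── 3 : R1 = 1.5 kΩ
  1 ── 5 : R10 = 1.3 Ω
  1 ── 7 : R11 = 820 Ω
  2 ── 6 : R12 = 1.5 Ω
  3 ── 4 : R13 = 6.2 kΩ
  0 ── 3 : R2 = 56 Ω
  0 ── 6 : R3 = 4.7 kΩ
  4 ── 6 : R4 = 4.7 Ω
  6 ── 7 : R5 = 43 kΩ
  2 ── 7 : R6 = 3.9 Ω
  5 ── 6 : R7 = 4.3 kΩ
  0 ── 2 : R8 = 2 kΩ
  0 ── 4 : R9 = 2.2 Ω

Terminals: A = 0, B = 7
The network is not a plain series/parallel combination. Inject a 1 A test current into terminal A (node 0) and return it from terminal B (node 7); then R_eq = V_A / (1 A).
Nodal analysis, taking node 7 as the 0 V reference.
Current source I_test pushes 1 A into node 0 and draws it out of node 7.
KCL at each unknown node (sum of currents leaving = 0; resistances in Ω):
  Node 0: (V_0 - V_3)/56 + (V_0 - V_6)/4700 + (V_0 - V_2)/2000 + (V_0 - V_4)/2.2 - 1 = 0
  Node 1: (V_1 - V_3)/1500 + (V_1 - V_5)/1.3 + (V_1 - 0)/820 = 0
  Node 2: (V_2 - V_0)/2000 + (V_2 - 0)/3.9 + (V_2 - V_6)/1.5 = 0
  Node 3: (V_3 - V_0)/56 + (V_3 - V_1)/1500 + (V_3 - V_4)/6200 = 0
  Node 4: (V_4 - V_0)/2.2 + (V_4 - V_3)/6200 + (V_4 - V_6)/4.7 = 0
  Node 5: (V_5 - V_1)/1.3 + (V_5 - V_6)/4300 = 0
  Node 6: (V_6 - V_0)/4700 + (V_6 - V_2)/1.5 + (V_6 - V_4)/4.7 + (V_6 - V_5)/4300 + (V_6 - 0)/43000 = 0
Collecting terms (coefficients in siemens):
  0.4731·V_0 - 0.0005·V_2 - 0.01786·V_3 - 0.4545·V_4 - 0.0002128·V_6 = 1
  0.7711·V_1 - 0.0006667·V_3 - 0.7692·V_5 = 0
  0.9236·V_2 - 0.0005·V_0 - 0.6667·V_6 = 0
  0.01869·V_3 - 0.01786·V_0 - 0.0006667·V_1 - 0.0001613·V_4 = 0
  0.6675·V_4 - 0.4545·V_0 - 0.0001613·V_3 - 0.2128·V_6 = 0
  0.7695·V_5 - 0.7692·V_1 - 0.0002326·V_6 = 0
  0.8799·V_6 - 0.0002128·V_0 - 0.6667·V_2 - 0.2128·V_4 - 0.0002326·V_5 = 0
Solving these 7 simultaneous equations (Gaussian elimination) gives:
  V_0 = 12.19 V, V_1 = 4.33 V, V_2 = 3.879 V, V_3 = 11.89 V
  V_4 = 10.01 V, V_5 = 4.331 V, V_6 = 5.365 V
R_eq = V_0 / 1 A = 12.19 Ω

Final answer: 12.19 Ω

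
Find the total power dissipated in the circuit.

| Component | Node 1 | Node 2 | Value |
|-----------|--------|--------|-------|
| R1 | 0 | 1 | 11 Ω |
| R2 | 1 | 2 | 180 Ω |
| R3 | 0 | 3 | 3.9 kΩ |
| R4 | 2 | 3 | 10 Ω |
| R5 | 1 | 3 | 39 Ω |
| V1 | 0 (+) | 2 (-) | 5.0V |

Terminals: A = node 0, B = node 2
Nodal analysis, taking node 2 as the 0 V reference.
Source V1 fixes V_0 = 5 V.
KCL at each unknown node (sum of currents leaving = 0; resistances in Ω):
  Node 1: (V_1 - 5)/11 + (V_1 - 0)/180 + (V_1 - V_3)/39 = 0
  Node 3: (V_3 - 5)/3900 + (V_3 - 0)/10 + (V_3 - V_1)/39 = 0
Collecting terms (coefficients in siemens):
  0.1221·V_1 - 0.02564·V_3 = 0.4545
  0.1259·V_3 - 0.02564·V_1 = 0.001282
Determinant D = (0.1221)(0.1259) - (-0.02564)(-0.02564) = 0.01472
V_1 = [(0.4545)(0.1259) - (-0.02564)(0.001282)]/D = 3.891 V
V_3 = [(0.1221)(0.001282) - (0.4545)(-0.02564)]/D = 0.8027 V
Power in each resistor, P = (ΔV)²/R:
  P_R1 = (5 - 3.891)²/11 = 0.1118 W
  P_R2 = (3.891 - 0)²/180 = 0.08412 W
  P_R3 = (5 - 0.8027)²/3900 = 0.004517 W
  P_R4 = (0 - 0.8027)²/10 = 0.06443 W
  P_R5 = (3.891 - 0.8027)²/39 = 0.2446 W
P_total = P_R1 + P_R2 + P_R3 + P_R4 + P_R5 = 0.5094 W

Final answer: 0.5094 W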